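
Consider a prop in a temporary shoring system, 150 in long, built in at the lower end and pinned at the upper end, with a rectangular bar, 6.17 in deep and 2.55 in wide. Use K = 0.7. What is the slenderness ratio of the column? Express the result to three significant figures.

λ ≈ 143

For a rectangle r_min = b/√12 = 2.55/√12 = 0.7361 in
L_e = K·L = 0.7 × 150 = 105.0 in
λ = L_e / r_min = 105.00 / 0.7361 = 143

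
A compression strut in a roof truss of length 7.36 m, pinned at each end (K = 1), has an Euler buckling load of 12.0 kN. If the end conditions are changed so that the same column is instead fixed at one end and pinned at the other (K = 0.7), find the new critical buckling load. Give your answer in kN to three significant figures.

P_cr ≈ 24.5 kN

P_cr ∝ 1/K², so P_cr,new = P_cr,old × (K_old/K_new)² = 12.0 × (1/0.7)²
= 12.0 × 2.041 = 24.5 kN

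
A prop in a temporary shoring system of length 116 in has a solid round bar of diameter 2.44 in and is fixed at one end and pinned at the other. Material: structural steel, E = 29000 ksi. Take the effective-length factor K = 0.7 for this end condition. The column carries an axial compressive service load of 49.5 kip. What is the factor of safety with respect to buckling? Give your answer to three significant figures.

n ≈ 1.53

I = πd⁴/64 = π×2.44⁴/64 = 1.740 in⁴
Effective length L_e = K·L = 0.7 × 116 = 81.20 in
P_cr = π²EI / L_e² = π² × 29000×10³ × 1.740 / 81.20² = 7.553×10^4 lb
Factor of safety n = P_cr / P = 75.529 / 49.5 = 1.53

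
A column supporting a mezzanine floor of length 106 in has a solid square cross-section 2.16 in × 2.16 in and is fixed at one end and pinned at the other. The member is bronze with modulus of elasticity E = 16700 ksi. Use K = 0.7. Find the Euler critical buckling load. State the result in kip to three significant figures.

P_cr ≈ 54.3 kip

I = a⁴/12 = 2.16⁴/12 = 1.814 in⁴
Effective length L_e = K·L = 0.7 × 106 = 74.20 in
P_cr = π²EI / L_e² = π² × 16700×10³ × 1.814 / 74.20² = 5.431×10^4 lb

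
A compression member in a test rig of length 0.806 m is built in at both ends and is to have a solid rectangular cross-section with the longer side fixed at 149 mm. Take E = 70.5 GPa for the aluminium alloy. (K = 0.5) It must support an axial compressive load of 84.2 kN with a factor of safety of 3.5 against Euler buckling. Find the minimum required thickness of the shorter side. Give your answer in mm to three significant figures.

Required P_cr = n·P = 3.5 × 84.2 = 294.7 kN
L_e = K·L = 0.5 × 0.806 = 0.4030 m
Required I = P_cr·L_e²/(π²E) = 2.947×10^5 × 0.4030² / (π² × 7.05×10^10) = 6.879×10^-8 m⁴
I_req = 6.879×10^4 mm⁴
Rectangle, weak axis: I_min = h·b³/12 with h = 149 mm fixed  ⇒  b = (12I/h)^(1/3) = 17.7 mm

b ≈ 17.7 mm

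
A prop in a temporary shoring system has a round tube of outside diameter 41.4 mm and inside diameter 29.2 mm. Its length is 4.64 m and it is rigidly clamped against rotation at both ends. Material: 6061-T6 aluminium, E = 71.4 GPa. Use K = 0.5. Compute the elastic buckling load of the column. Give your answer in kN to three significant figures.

d_o = 41.4 mm, d_i = 29.2 mm
I = π(d_o⁴ − d_i⁴)/64 = π(41.4⁴ − 29.20⁴)/64 = 1.085×10^5 mm⁴
I = 1.085×10^5 mm⁴ = 1.085×10^-7 m⁴
Effective length L_e = K·L = 0.5 × 4.64 = 2.320 m
P_cr = π²EI / L_e² = π² × 71.4×10⁹ × 1.085×10^-7 / 2.320² = 1.421×10^4 N

P_cr ≈ 14.2 kN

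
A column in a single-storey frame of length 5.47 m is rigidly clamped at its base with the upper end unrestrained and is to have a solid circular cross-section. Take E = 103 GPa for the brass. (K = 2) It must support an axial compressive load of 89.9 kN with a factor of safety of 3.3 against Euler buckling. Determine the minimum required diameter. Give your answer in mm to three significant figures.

d ≈ 163 mm

Required P_cr = n·P = 3.3 × 89.9 = 296.7 kN
L_e = K·L = 2 × 5.47 = 10.94 m
Required I = P_cr·L_e²/(π²E) = 2.967×10^5 × 10.94² / (π² × 1.03×10^11) = 3.493×10^-5 m⁴
I_req = 3.493×10^7 mm⁴
Solid circle: I = πd⁴/64  ⇒  d = (64I/π)^(1/4) = (64×3.493×10^7/π)^(1/4) = 163 mm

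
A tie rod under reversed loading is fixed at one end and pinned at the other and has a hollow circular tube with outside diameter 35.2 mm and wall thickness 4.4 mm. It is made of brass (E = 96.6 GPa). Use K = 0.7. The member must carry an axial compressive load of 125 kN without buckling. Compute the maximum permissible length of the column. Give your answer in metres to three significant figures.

Inner diameter d_i = 35.2 − 2×4.4 = 26.40 mm
I = π(d_o⁴ − d_i⁴)/64 = π(35.2⁴ − 26.40⁴)/64 = 5.152×10^4 mm⁴
I = 5.152×10^-8 m⁴
At the buckling limit P_cr = P = 1.250×10^5 N
From P_cr = π²EI/(K·L)²:  L = (1/K)·√(π²EI/P_cr) = (1/0.7)·√(π²×9.66×10^10×5.152×10^-8/1.250×10^5)
L = 0.895 m

L_max ≈ 0.895 m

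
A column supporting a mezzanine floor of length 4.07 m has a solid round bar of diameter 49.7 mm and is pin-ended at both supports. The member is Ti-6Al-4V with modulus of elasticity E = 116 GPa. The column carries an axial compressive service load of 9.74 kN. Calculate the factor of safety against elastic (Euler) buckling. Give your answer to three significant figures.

I = πd⁴/64 = π×49.7⁴/64 = 2.995×10^5 mm⁴
I = 2.995×10^5 mm⁴ = 2.995×10^-7 m⁴
Effective length L_e = K·L = 1 × 4.07 = 4.070 m
P_cr = π²EI / L_e² = π² × 116×10⁹ × 2.995×10^-7 / 4.070² = 2.070×10^4 N
Factor of safety n = P_cr / P = 20.700 / 9.74 = 2.13

n ≈ 2.13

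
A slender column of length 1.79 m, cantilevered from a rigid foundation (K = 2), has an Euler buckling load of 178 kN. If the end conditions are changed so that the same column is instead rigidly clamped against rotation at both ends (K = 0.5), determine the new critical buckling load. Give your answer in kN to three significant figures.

P_cr ≈ 2850 kN

P_cr ∝ 1/K², so P_cr,new = P_cr,old × (K_old/K_new)² = 178 × (2/0.5)²
= 178 × 16.00 = 2850 kN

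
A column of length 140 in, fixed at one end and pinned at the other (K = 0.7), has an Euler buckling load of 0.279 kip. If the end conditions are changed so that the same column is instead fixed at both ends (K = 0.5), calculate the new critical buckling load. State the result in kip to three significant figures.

P_cr ∝ 1/K², so P_cr,new = P_cr,old × (K_old/K_new)² = 0.279 × (0.7/0.5)²
= 0.279 × 1.960 = 0.547 kip

P_cr ≈ 0.547 kip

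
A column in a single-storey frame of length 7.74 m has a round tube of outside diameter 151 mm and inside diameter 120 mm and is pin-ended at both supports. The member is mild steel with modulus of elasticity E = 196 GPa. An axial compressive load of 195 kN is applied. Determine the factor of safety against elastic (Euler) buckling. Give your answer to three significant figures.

d_o = 151 mm, d_i = 120 mm
I = π(d_o⁴ − d_i⁴)/64 = π(151⁴ − 120.0⁴)/64 = 1.534×10^7 mm⁴
I = 1.534×10^7 mm⁴ = 1.534×10^-5 m⁴
Effective length L_e = K·L = 1 × 7.74 = 7.740 m
P_cr = π²EI / L_e² = π² × 196×10⁹ × 1.534×10^-5 / 7.740² = 4.954×10^5 N
Factor of safety n = P_cr / P = 495.37 / 195 = 2.54

n ≈ 2.54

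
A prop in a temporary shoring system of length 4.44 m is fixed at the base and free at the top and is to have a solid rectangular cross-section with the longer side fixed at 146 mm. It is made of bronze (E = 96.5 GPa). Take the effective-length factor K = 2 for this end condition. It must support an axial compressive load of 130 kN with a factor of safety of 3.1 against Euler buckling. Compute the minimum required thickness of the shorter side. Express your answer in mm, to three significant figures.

b ≈ 140 mm

Required P_cr = n·P = 3.1 × 130 = 403.0 kN
L_e = K·L = 2 × 4.44 = 8.880 m
Required I = P_cr·L_e²/(π²E) = 4.030×10^5 × 8.880² / (π² × 9.65×10^10) = 3.337×10^-5 m⁴
I_req = 3.337×10^7 mm⁴
Rectangle, weak axis: I_min = h·b³/12 with h = 146 mm fixed  ⇒  b = (12I/h)^(1/3) = 140 mm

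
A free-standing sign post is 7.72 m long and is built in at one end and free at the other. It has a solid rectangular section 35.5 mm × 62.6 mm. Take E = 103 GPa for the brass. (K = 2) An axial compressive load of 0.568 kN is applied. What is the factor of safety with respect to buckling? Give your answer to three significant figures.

Buckling occurs about the weak axis: I_min = h·b³/12 with b = 35.5 mm (the shorter side).
I_min = 62.6×35.5³/12 = 2.334×10^5 mm⁴
I = 2.334×10^5 mm⁴ = 2.334×10^-7 m⁴
Effective length L_e = K·L = 2 × 7.72 = 15.44 m
P_cr = π²EI / L_e² = π² × 103×10⁹ × 2.334×10^-7 / 15.44² = 995.2 N
Factor of safety n = P_cr / P = 0.99522 / 0.568 = 1.75

n ≈ 1.75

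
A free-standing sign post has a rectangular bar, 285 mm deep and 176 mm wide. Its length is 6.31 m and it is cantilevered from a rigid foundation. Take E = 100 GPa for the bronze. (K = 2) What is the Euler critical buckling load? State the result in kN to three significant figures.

P_cr ≈ 802 kN

Buckling occurs about the weak axis: I_min = h·b³/12 with b = 176 mm (the shorter side).
I_min = 285×176³/12 = 1.295×10^8 mm⁴
I = 1.295×10^8 mm⁴ = 1.295×10^-4 m⁴
Effective length L_e = K·L = 2 × 6.31 = 12.62 m
P_cr = π²EI / L_e² = π² × 100×10⁹ × 1.295×10^-4 / 12.62² = 8.024×10^5 N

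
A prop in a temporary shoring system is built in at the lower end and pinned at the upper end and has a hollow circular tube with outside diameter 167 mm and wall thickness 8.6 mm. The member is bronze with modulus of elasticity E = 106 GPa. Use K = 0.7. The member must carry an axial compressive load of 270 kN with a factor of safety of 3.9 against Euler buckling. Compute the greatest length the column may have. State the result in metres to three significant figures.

L_max ≈ 5.22 m

Inner diameter d_i = 167 − 2×8.6 = 149.8 mm
I = π(d_o⁴ − d_i⁴)/64 = π(167⁴ − 149.8⁴)/64 = 1.346×10^7 mm⁴
I = 1.346×10^-5 m⁴
Required critical load P_cr = n·P = 3.9 × 270 = 1053 kN = 1.053×10^6 N
From P_cr = π²EI/(K·L)²:  L = (1/K)·√(π²EI/P_cr) = (1/0.7)·√(π²×1.06×10^11×1.346×10^-5/1.053×10^6)
L = 5.22 m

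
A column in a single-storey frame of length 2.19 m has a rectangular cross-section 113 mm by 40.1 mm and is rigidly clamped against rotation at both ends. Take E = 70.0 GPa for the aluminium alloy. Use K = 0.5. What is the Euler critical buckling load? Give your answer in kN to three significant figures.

P_cr ≈ 350 kN

Buckling occurs about the weak axis: I_min = h·b³/12 with b = 40.1 mm (the shorter side).
I_min = 113×40.1³/12 = 6.072×10^5 mm⁴
I = 6.072×10^5 mm⁴ = 6.072×10^-7 m⁴
Effective length L_e = K·L = 0.5 × 2.19 = 1.095 m
P_cr = π²EI / L_e² = π² × 70.0×10⁹ × 6.072×10^-7 / 1.095² = 3.499×10^5 N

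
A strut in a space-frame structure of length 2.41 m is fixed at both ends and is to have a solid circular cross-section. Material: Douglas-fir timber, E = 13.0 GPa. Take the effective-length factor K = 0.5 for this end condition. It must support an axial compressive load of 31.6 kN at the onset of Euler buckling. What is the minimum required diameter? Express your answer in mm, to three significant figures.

L_e = K·L = 0.5 × 2.41 = 1.205 m
Required I = P_cr·L_e²/(π²E) = 3.160×10^4 × 1.205² / (π² × 1.30×10^10) = 3.576×10^-7 m⁴
I_req = 3.576×10^5 mm⁴
Solid circle: I = πd⁴/64  ⇒  d = (64I/π)^(1/4) = (64×3.576×10^5/π)^(1/4) = 52.0 mm

d ≈ 52.0 mm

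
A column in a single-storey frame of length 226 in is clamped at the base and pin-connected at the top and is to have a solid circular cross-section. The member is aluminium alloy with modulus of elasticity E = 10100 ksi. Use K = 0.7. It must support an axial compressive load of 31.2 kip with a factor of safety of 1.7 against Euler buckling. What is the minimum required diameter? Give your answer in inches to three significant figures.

Required P_cr = n·P = 1.7 × 31.2 = 53.04 kip
L_e = K·L = 0.7 × 226 = 158.2 in
Required I = P_cr·L_e²/(π²E) = 5.304×10^4 × 158.2² / (π² × 1.01×10^7) = 13.32 in⁴
Solid circle: I = πd⁴/64  ⇒  d = (64I/π)^(1/4) = (64×13.32/π)^(1/4) = 4.06 in

d ≈ 4.06 in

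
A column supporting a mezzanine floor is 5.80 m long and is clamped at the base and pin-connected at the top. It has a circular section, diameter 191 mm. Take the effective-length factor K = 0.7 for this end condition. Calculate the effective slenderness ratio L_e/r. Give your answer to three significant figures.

I = πd⁴/64 = π×191⁴/64 = 6.533×10^7 mm⁴
A = 2.865×10^4 mm²;  r_min = √(I/A) = √(6.533×10^7/2.865×10^4) = 47.75 mm
L_e = K·L = 0.7 × 5.80 m = 4.060 m = 4060.0 mm
λ = L_e / r_min = 4060.0 / 47.75 = 85.0

λ ≈ 85.0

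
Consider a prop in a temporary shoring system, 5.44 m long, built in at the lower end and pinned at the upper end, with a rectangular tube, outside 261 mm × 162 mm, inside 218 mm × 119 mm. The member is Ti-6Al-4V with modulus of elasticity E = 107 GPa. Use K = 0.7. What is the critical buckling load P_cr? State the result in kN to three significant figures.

Weak-axis I_min = (h_o·b_o³ − h_i·b_i³)/12 with b_o = 162, b_i = 119.0 mm (shorter outer/inner sides).
I_min = (261×162³ − 218.0×119.0³)/12 = 6.186×10^7 mm⁴
I = 6.186×10^7 mm⁴ = 6.186×10^-5 m⁴
Effective length L_e = K·L = 0.7 × 5.44 = 3.808 m
P_cr = π²EI / L_e² = π² × 107×10⁹ × 6.186×10^-5 / 3.808² = 4.505×10^6 N

P_cr ≈ 4500 kN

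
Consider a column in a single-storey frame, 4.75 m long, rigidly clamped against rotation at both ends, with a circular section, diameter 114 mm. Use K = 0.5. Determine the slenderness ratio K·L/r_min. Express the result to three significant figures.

λ ≈ 83.3

For a solid circle r = d/4 = 114/4 = 28.50 mm
L_e = K·L = 0.5 × 4.75 m = 2.375 m = 2375.0 mm
λ = L_e / r_min = 2375.0 / 28.50 = 83.3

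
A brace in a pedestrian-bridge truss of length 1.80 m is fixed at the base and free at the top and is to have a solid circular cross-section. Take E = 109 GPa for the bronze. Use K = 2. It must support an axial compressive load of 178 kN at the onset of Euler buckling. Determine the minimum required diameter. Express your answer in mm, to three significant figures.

L_e = K·L = 2 × 1.80 = 3.600 m
Required I = P_cr·L_e²/(π²E) = 1.780×10^5 × 3.600² / (π² × 1.09×10^11) = 2.144×10^-6 m⁴
I_req = 2.144×10^6 mm⁴
Solid circle: I = πd⁴/64  ⇒  d = (64I/π)^(1/4) = (64×2.144×10^6/π)^(1/4) = 81.3 mm

d ≈ 81.3 mm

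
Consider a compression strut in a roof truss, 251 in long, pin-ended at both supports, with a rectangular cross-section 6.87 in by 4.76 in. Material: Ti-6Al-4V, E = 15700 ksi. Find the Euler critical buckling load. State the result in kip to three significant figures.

P_cr ≈ 152 kip

Buckling occurs about the weak axis: I_min = h·b³/12 with b = 4.76 in (the shorter side).
I_min = 6.87×4.76³/12 = 61.74 in⁴
Effective length L_e = K·L = 1 × 251 = 251.0 in
P_cr = π²EI / L_e² = π² × 15700×10³ × 61.74 / 251.0² = 1.519×10^5 lb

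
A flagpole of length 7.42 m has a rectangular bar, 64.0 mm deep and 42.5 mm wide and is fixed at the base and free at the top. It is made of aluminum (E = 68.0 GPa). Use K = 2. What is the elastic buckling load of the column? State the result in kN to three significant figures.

Buckling occurs about the weak axis: I_min = h·b³/12 with b = 42.5 mm (the shorter side).
I_min = 64.0×42.5³/12 = 4.094×10^5 mm⁴
I = 4.094×10^5 mm⁴ = 4.094×10^-7 m⁴
Effective length L_e = K·L = 2 × 7.42 = 14.84 m
P_cr = π²EI / L_e² = π² × 68.0×10⁹ × 4.094×10^-7 / 14.84² = 1.248×10^3 N

P_cr ≈ 1.25 kN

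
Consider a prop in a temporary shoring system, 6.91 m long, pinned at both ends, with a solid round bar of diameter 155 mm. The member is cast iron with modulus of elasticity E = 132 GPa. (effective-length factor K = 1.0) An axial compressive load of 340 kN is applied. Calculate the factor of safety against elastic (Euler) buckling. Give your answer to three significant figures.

I = πd⁴/64 = π×155⁴/64 = 2.833×10^7 mm⁴
I = 2.833×10^7 mm⁴ = 2.833×10^-5 m⁴
Effective length L_e = K·L = 1 × 6.91 = 6.910 m
P_cr = π²EI / L_e² = π² × 132×10⁹ × 2.833×10^-5 / 6.910² = 7.731×10^5 N
Factor of safety n = P_cr / P = 773.06 / 340 = 2.27

n ≈ 2.27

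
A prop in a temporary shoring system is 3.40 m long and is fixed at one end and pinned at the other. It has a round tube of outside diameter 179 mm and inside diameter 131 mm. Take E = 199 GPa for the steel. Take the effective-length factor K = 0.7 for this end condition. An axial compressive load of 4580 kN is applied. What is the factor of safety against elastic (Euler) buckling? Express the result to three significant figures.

d_o = 179 mm, d_i = 131 mm
I = π(d_o⁴ − d_i⁴)/64 = π(179⁴ − 131.0⁴)/64 = 3.594×10^7 mm⁴
I = 3.594×10^7 mm⁴ = 3.594×10^-5 m⁴
Effective length L_e = K·L = 0.7 × 3.40 = 2.380 m
P_cr = π²EI / L_e² = π² × 199×10⁹ × 3.594×10^-5 / 2.380² = 1.246×10^7 N
Factor of safety n = P_cr / P = 12461 / 4580 = 2.72

n ≈ 2.72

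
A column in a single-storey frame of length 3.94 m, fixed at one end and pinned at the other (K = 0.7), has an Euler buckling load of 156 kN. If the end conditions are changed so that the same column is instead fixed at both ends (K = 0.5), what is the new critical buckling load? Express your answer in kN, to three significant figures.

P_cr ≈ 306 kN

P_cr ∝ 1/K², so P_cr,new = P_cr,old × (K_old/K_new)² = 156 × (0.7/0.5)²
= 156 × 1.960 = 306 kN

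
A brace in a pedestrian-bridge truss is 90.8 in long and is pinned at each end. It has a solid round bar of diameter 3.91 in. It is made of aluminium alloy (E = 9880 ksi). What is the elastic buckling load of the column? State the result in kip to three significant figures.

P_cr ≈ 136 kip

I = πd⁴/64 = π×3.91⁴/64 = 11.47 in⁴
Effective length L_e = K·L = 1 × 90.8 = 90.80 in
P_cr = π²EI / L_e² = π² × 9880×10³ × 11.47 / 90.80² = 1.357×10^5 lb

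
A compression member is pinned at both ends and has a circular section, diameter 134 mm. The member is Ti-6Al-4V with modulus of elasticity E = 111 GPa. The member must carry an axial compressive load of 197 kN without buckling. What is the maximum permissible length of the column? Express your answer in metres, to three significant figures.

L_max ≈ 9.38 m

I = πd⁴/64 = π×134⁴/64 = 1.583×10^7 mm⁴
I = 1.583×10^-5 m⁴
At the buckling limit P_cr = P = 1.970×10^5 N
From P_cr = π²EI/(K·L)²:  L = (1/K)·√(π²EI/P_cr) = (1/1)·√(π²×1.11×10^11×1.583×10^-5/1.970×10^5)
L = 9.38 m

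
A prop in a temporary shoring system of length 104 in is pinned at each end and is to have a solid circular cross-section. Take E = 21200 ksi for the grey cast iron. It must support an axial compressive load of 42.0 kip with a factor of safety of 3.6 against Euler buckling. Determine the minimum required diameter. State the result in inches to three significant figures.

d ≈ 3.55 in

Required P_cr = n·P = 3.6 × 42.0 = 151.2 kip
L_e = K·L = 1 × 104 = 104.0 in
Required I = P_cr·L_e²/(π²E) = 1.512×10^5 × 104.0² / (π² × 2.12×10^7) = 7.816 in⁴
Solid circle: I = πd⁴/64  ⇒  d = (64I/π)^(1/4) = (64×7.816/π)^(1/4) = 3.55 in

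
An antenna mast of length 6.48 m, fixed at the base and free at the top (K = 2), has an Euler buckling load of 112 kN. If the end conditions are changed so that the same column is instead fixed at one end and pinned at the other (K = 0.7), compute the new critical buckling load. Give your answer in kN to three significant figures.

P_cr ∝ 1/K², so P_cr,new = P_cr,old × (K_old/K_new)² = 112 × (2/0.7)²
= 112 × 8.163 = 914 kN

P_cr ≈ 914 kN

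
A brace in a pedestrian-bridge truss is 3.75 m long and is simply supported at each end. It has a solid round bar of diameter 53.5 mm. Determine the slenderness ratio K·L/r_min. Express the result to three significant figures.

For a solid circle r = d/4 = 53.5/4 = 13.38 mm
L_e = K·L = 1 × 3.75 m = 3.750 m = 3750.0 mm
λ = L_e / r_min = 3750.0 / 13.38 = 280

λ ≈ 280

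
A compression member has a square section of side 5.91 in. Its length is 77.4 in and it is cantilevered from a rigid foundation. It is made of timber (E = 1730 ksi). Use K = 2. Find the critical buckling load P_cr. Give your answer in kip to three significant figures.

I = a⁴/12 = 5.91⁴/12 = 101.7 in⁴
Effective length L_e = K·L = 2 × 77.4 = 154.8 in
P_cr = π²EI / L_e² = π² × 1730×10³ × 101.7 / 154.8² = 7.244×10^4 lb

P_cr ≈ 72.4 kip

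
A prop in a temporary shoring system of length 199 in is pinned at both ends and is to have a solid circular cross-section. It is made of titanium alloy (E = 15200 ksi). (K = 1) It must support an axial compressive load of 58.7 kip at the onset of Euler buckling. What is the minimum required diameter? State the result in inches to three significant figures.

L_e = K·L = 1 × 199 = 199.0 in
Required I = P_cr·L_e²/(π²E) = 5.870×10^4 × 199.0² / (π² × 1.52×10^7) = 15.50 in⁴
Solid circle: I = πd⁴/64  ⇒  d = (64I/π)^(1/4) = (64×15.50/π)^(1/4) = 4.22 in

d ≈ 4.22 in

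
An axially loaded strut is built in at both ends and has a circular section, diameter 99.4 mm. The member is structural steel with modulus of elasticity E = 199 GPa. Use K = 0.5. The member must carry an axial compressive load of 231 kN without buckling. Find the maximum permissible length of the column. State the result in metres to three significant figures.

L_max ≈ 12.8 m

I = πd⁴/64 = π×99.4⁴/64 = 4.792×10^6 mm⁴
I = 4.792×10^-6 m⁴
At the buckling limit P_cr = P = 2.310×10^5 N
From P_cr = π²EI/(K·L)²:  L = (1/K)·√(π²EI/P_cr) = (1/0.5)·√(π²×1.99×10^11×4.792×10^-6/2.310×10^5)
L = 12.8 m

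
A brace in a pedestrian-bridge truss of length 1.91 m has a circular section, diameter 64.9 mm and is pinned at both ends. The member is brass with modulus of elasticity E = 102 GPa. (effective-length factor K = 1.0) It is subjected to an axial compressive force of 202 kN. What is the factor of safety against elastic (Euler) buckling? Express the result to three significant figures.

n ≈ 1.19

I = πd⁴/64 = π×64.9⁴/64 = 8.709×10^5 mm⁴
I = 8.709×10^5 mm⁴ = 8.709×10^-7 m⁴
Effective length L_e = K·L = 1 × 1.91 = 1.910 m
P_cr = π²EI / L_e² = π² × 102×10⁹ × 8.709×10^-7 / 1.910² = 2.403×10^5 N
Factor of safety n = P_cr / P = 240.32 / 202 = 1.19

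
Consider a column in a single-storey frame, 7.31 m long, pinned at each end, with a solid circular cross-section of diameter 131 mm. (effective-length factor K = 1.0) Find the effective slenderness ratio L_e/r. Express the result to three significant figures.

I = πd⁴/64 = π×131⁴/64 = 1.446×10^7 mm⁴
A = 1.348×10^4 mm²;  r_min = √(I/A) = √(1.446×10^7/1.348×10^4) = 32.75 mm
L_e = K·L = 1 × 7.31 m = 7.310 m = 7310.0 mm
λ = L_e / r_min = 7310.0 / 32.75 = 223

λ ≈ 223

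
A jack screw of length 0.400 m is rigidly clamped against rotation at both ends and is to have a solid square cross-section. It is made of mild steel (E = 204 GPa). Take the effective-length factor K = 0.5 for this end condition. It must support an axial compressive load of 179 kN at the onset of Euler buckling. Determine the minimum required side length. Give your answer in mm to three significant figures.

L_e = K·L = 0.5 × 0.400 = 0.2000 m
Required I = P_cr·L_e²/(π²E) = 1.790×10^5 × 0.2000² / (π² × 2.04×10^11) = 3.556×10^-9 m⁴
I_req = 3.556×10^3 mm⁴
Solid square: I = a⁴/12  ⇒  a = (12I)^(1/4) = (12×3.556×10^3)^(1/4) = 14.4 mm

a ≈ 14.4 mm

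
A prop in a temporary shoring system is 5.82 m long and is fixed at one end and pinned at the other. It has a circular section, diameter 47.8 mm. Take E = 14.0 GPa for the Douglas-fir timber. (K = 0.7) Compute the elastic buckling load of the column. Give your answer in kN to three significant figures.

P_cr ≈ 2.13 kN

I = πd⁴/64 = π×47.8⁴/64 = 2.563×10^5 mm⁴
I = 2.563×10^5 mm⁴ = 2.563×10^-7 m⁴
Effective length L_e = K·L = 0.7 × 5.82 = 4.074 m
P_cr = π²EI / L_e² = π² × 14.0×10⁹ × 2.563×10^-7 / 4.074² = 2.133×10^3 N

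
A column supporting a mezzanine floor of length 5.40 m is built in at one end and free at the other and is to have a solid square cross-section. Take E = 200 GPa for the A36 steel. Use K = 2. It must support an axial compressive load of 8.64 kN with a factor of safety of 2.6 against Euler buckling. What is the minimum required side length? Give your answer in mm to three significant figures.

a ≈ 63.2 mm

Required P_cr = n·P = 2.6 × 8.64 = 22.46 kN
L_e = K·L = 2 × 5.40 = 10.80 m
Required I = P_cr·L_e²/(π²E) = 2.246×10^4 × 10.80² / (π² × 2.00×10^11) = 1.327×10^-6 m⁴
I_req = 1.327×10^6 mm⁴
Solid square: I = a⁴/12  ⇒  a = (12I)^(1/4) = (12×1.327×10^6)^(1/4) = 63.2 mm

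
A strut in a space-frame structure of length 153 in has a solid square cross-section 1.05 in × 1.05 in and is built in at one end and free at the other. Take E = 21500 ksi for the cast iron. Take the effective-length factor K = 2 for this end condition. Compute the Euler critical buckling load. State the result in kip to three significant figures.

I = a⁴/12 = 1.05⁴/12 = 0.1013 in⁴
Effective length L_e = K·L = 2 × 153 = 306.0 in
P_cr = π²EI / L_e² = π² × 21500×10³ × 0.1013 / 306.0² = 229.5 lb

P_cr ≈ 0.230 kip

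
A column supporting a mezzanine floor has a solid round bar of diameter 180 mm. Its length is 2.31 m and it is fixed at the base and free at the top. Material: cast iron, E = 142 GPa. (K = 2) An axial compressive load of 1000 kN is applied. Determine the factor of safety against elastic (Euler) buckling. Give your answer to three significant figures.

I = πd⁴/64 = π×180⁴/64 = 5.153×10^7 mm⁴
I = 5.153×10^7 mm⁴ = 5.153×10^-5 m⁴
Effective length L_e = K·L = 2 × 2.31 = 4.620 m
P_cr = π²EI / L_e² = π² × 142×10⁹ × 5.153×10^-5 / 4.620² = 3.383×10^6 N
Factor of safety n = P_cr / P = 3383.5 / 1000 = 3.38

n ≈ 3.38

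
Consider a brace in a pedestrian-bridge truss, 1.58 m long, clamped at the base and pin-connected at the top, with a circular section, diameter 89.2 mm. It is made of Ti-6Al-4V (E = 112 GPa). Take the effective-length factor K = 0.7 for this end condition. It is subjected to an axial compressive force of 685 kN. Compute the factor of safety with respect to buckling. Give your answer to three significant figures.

n ≈ 4.10

I = πd⁴/64 = π×89.2⁴/64 = 3.108×10^6 mm⁴
I = 3.108×10^6 mm⁴ = 3.108×10^-6 m⁴
Effective length L_e = K·L = 0.7 × 1.58 = 1.106 m
P_cr = π²EI / L_e² = π² × 112×10⁹ × 3.108×10^-6 / 1.106² = 2.808×10^6 N
Factor of safety n = P_cr / P = 2808.3 / 685 = 4.10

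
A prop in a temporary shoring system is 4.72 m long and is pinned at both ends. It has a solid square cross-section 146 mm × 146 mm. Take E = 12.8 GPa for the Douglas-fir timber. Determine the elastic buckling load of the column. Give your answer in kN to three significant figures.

P_cr ≈ 215 kN

I = a⁴/12 = 146⁴/12 = 3.786×10^7 mm⁴
I = 3.786×10^7 mm⁴ = 3.786×10^-5 m⁴
Effective length L_e = K·L = 1 × 4.72 = 4.720 m
P_cr = π²EI / L_e² = π² × 12.8×10⁹ × 3.786×10^-5 / 4.720² = 2.147×10^5 N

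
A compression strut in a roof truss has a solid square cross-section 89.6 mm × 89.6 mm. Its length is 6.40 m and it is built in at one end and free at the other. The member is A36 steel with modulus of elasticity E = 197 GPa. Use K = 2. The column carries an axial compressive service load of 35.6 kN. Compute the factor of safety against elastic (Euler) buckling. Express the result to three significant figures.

I = a⁴/12 = 89.6⁴/12 = 5.371×10^6 mm⁴
I = 5.371×10^6 mm⁴ = 5.371×10^-6 m⁴
Effective length L_e = K·L = 2 × 6.40 = 12.80 m
P_cr = π²EI / L_e² = π² × 197×10⁹ × 5.371×10^-6 / 12.80² = 6.374×10^4 N
Factor of safety n = P_cr / P = 63.738 / 35.6 = 1.79

n ≈ 1.79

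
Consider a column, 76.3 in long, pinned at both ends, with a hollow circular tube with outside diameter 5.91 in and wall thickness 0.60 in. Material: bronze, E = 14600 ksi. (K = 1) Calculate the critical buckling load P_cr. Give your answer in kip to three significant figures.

Inner diameter d_i = 5.91 − 2×0.60 = 4.710 in
I = π(d_o⁴ − d_i⁴)/64 = π(5.91⁴ − 4.710⁴)/64 = 35.73 in⁴
Effective length L_e = K·L = 1 × 76.3 = 76.30 in
P_cr = π²EI / L_e² = π² × 14600×10³ × 35.73 / 76.30² = 8.843×10^5 lb

P_cr ≈ 884 kip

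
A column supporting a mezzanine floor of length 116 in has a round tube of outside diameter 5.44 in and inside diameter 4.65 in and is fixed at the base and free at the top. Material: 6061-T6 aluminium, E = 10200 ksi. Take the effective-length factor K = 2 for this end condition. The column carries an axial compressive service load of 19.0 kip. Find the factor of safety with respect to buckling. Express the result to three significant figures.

d_o = 5.44 in, d_i = 4.65 in
I = π(d_o⁴ − d_i⁴)/64 = π(5.44⁴ − 4.650⁴)/64 = 20.04 in⁴
Effective length L_e = K·L = 2 × 116 = 232.0 in
P_cr = π²EI / L_e² = π² × 10200×10³ × 20.04 / 232.0² = 3.748×10^4 lb
Factor of safety n = P_cr / P = 37.482 / 19.0 = 1.97

n ≈ 1.97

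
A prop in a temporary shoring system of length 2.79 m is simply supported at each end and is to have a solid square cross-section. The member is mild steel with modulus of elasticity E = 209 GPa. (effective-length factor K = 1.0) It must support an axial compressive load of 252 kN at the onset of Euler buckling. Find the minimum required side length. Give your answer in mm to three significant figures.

L_e = K·L = 1 × 2.79 = 2.790 m
Required I = P_cr·L_e²/(π²E) = 2.520×10^5 × 2.790² / (π² × 2.09×10^11) = 9.510×10^-7 m⁴
I_req = 9.510×10^5 mm⁴
Solid square: I = a⁴/12  ⇒  a = (12I)^(1/4) = (12×9.510×10^5)^(1/4) = 58.1 mm

a ≈ 58.1 mm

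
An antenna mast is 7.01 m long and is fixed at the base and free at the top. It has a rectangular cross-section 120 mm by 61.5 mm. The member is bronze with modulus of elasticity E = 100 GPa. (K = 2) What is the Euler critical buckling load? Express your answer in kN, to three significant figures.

Buckling occurs about the weak axis: I_min = h·b³/12 with b = 61.5 mm (the shorter side).
I_min = 120×61.5³/12 = 2.326×10^6 mm⁴
I = 2.326×10^6 mm⁴ = 2.326×10^-6 m⁴
Effective length L_e = K·L = 2 × 7.01 = 14.02 m
P_cr = π²EI / L_e² = π² × 100×10⁹ × 2.326×10^-6 / 14.02² = 1.168×10^4 N

P_cr ≈ 11.7 kN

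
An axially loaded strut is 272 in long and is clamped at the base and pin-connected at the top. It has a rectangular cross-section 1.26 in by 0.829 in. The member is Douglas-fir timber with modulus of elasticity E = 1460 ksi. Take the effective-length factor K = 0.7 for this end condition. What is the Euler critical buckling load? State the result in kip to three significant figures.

Buckling occurs about the weak axis: I_min = h·b³/12 with b = 0.829 in (the shorter side).
I_min = 1.26×0.829³/12 = 5.982×10^-2 in⁴
Effective length L_e = K·L = 0.7 × 272 = 190.4 in
P_cr = π²EI / L_e² = π² × 1460×10³ × 5.982×10^-2 / 190.4² = 23.78 lb

P_cr ≈ 0.0238 kip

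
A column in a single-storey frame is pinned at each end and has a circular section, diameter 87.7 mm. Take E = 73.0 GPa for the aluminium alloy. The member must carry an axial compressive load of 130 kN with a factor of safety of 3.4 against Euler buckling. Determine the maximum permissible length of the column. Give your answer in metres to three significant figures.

I = πd⁴/64 = π×87.7⁴/64 = 2.904×10^6 mm⁴
I = 2.904×10^-6 m⁴
Required critical load P_cr = n·P = 3.4 × 130 = 442.0 kN = 4.420×10^5 N
From P_cr = π²EI/(K·L)²:  L = (1/K)·√(π²EI/P_cr) = (1/1)·√(π²×7.30×10^10×2.904×10^-6/4.420×10^5)
L = 2.18 m

L_max ≈ 2.18 m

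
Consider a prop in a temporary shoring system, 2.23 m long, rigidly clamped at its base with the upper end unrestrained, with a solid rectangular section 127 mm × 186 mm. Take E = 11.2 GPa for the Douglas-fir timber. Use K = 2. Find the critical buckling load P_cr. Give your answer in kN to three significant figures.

Buckling occurs about the weak axis: I_min = h·b³/12 with b = 127 mm (the shorter side).
I_min = 186×127³/12 = 3.175×10^7 mm⁴
I = 3.175×10^7 mm⁴ = 3.175×10^-5 m⁴
Effective length L_e = K·L = 2 × 2.23 = 4.460 m
P_cr = π²EI / L_e² = π² × 11.2×10⁹ × 3.175×10^-5 / 4.460² = 1.764×10^5 N

P_cr ≈ 176 kN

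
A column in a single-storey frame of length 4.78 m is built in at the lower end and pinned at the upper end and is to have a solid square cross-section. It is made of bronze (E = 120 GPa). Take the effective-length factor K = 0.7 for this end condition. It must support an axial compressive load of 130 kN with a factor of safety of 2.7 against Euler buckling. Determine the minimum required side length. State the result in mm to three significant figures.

Required P_cr = n·P = 2.7 × 130 = 351.0 kN
L_e = K·L = 0.7 × 4.78 = 3.346 m
Required I = P_cr·L_e²/(π²E) = 3.510×10^5 × 3.346² / (π² × 1.20×10^11) = 3.318×10^-6 m⁴
I_req = 3.318×10^6 mm⁴
Solid square: I = a⁴/12  ⇒  a = (12I)^(1/4) = (12×3.318×10^6)^(1/4) = 79.4 mm

a ≈ 79.4 mm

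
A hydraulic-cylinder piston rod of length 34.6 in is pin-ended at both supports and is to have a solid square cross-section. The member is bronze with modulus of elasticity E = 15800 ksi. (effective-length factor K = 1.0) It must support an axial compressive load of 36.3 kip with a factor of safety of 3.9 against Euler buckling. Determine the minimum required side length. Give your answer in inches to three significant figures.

a ≈ 1.90 in

Required P_cr = n·P = 3.9 × 36.3 = 141.6 kip
L_e = K·L = 1 × 34.6 = 34.60 in
Required I = P_cr·L_e²/(π²E) = 1.416×10^5 × 34.60² / (π² × 1.58×10^7) = 1.087 in⁴
Solid square: I = a⁴/12  ⇒  a = (12I)^(1/4) = (12×1.087)^(1/4) = 1.90 in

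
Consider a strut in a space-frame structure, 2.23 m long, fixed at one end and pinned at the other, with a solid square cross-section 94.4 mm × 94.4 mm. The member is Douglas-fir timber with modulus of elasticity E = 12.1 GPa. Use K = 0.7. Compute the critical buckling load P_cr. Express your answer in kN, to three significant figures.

I = a⁴/12 = 94.4⁴/12 = 6.618×10^6 mm⁴
I = 6.618×10^6 mm⁴ = 6.618×10^-6 m⁴
Effective length L_e = K·L = 0.7 × 2.23 = 1.561 m
P_cr = π²EI / L_e² = π² × 12.1×10⁹ × 6.618×10^-6 / 1.561² = 3.243×10^5 N

P_cr ≈ 324 kN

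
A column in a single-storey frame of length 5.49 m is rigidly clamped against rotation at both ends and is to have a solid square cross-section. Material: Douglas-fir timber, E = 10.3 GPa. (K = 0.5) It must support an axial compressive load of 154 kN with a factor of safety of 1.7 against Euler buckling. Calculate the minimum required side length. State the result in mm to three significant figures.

Required P_cr = n·P = 1.7 × 154 = 261.8 kN
L_e = K·L = 0.5 × 5.49 = 2.745 m
Required I = P_cr·L_e²/(π²E) = 2.618×10^5 × 2.745² / (π² × 1.03×10^10) = 1.941×10^-5 m⁴
I_req = 1.941×10^7 mm⁴
Solid square: I = a⁴/12  ⇒  a = (12I)^(1/4) = (12×1.941×10^7)^(1/4) = 124 mm

a ≈ 124 mm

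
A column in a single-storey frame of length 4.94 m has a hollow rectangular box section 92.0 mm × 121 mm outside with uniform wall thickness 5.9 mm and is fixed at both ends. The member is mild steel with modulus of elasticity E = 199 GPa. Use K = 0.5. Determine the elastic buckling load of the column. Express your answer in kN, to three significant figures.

P_cr ≈ 1020 kN

Inner dimensions: h_i = 121 − 2×5.9 = 109.2 mm, b_i = 92.0 − 2×5.9 = 80.20 mm
Weak-axis I_min = (h_o·b_o³ − h_i·b_i³)/12 with b_o = 92.0, b_i = 80.20 mm (shorter outer/inner sides).
I_min = (121×92.0³ − 109.2×80.20³)/12 = 3.158×10^6 mm⁴
I = 3.158×10^6 mm⁴ = 3.158×10^-6 m⁴
Effective length L_e = K·L = 0.5 × 4.94 = 2.470 m
P_cr = π²EI / L_e² = π² × 199×10⁹ × 3.158×10^-6 / 2.470² = 1.017×10^6 N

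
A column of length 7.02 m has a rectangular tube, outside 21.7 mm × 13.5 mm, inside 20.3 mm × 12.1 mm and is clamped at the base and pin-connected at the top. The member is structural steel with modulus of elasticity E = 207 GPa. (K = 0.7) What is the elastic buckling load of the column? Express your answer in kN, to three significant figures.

Weak-axis I_min = (h_o·b_o³ − h_i·b_i³)/12 with b_o = 13.5, b_i = 12.10 mm (shorter outer/inner sides).
I_min = (21.7×13.5³ − 20.30×12.10³)/12 = 1.452×10^3 mm⁴
I = 1.452×10^3 mm⁴ = 1.452×10^-9 m⁴
Effective length L_e = K·L = 0.7 × 7.02 = 4.914 m
P_cr = π²EI / L_e² = π² × 207×10⁹ × 1.452×10^-9 / 4.914² = 122.9 N

P_cr ≈ 0.123 kN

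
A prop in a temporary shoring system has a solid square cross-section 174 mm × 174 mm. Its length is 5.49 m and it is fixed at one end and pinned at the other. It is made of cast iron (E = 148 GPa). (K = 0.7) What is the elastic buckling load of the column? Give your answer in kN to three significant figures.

P_cr ≈ 7560 kN

I = a⁴/12 = 174⁴/12 = 7.639×10^7 mm⁴
I = 7.639×10^7 mm⁴ = 7.639×10^-5 m⁴
Effective length L_e = K·L = 0.7 × 5.49 = 3.843 m
P_cr = π²EI / L_e² = π² × 148×10⁹ × 7.639×10^-5 / 3.843² = 7.555×10^6 N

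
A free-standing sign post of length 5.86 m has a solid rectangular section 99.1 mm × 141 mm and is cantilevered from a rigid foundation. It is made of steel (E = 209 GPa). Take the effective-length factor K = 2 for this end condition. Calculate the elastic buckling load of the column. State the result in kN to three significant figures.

P_cr ≈ 172 kN

Buckling occurs about the weak axis: I_min = h·b³/12 with b = 99.1 mm (the shorter side).
I_min = 141×99.1³/12 = 1.144×10^7 mm⁴
I = 1.144×10^7 mm⁴ = 1.144×10^-5 m⁴
Effective length L_e = K·L = 2 × 5.86 = 11.72 m
P_cr = π²EI / L_e² = π² × 209×10⁹ × 1.144×10^-5 / 11.72² = 1.717×10^5 N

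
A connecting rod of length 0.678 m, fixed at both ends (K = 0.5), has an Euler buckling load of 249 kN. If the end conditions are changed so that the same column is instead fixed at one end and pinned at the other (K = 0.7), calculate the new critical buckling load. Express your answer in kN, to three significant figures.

P_cr ≈ 127 kN

P_cr ∝ 1/K², so P_cr,new = P_cr,old × (K_old/K_new)² = 249 × (0.5/0.7)²
= 249 × 0.5102 = 127 kN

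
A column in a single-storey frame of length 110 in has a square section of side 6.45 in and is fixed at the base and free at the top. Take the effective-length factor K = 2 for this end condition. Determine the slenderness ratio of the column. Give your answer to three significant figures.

I = a⁴/12 = 6.45⁴/12 = 144.2 in⁴
A = 41.60 in²;  r_min = √(I/A) = √(144.2/41.60) = 1.862 in
L_e = K·L = 2 × 110 = 220.0 in
λ = L_e / r_min = 220.00 / 1.862 = 118

λ ≈ 118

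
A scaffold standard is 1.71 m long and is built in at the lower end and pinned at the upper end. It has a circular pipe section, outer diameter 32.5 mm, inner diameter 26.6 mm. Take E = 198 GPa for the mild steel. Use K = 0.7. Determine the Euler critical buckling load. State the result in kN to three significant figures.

P_cr ≈ 41.2 kN

d_o = 32.5 mm, d_i = 26.6 mm
I = π(d_o⁴ − d_i⁴)/64 = π(32.5⁴ − 26.60⁴)/64 = 3.019×10^4 mm⁴
I = 3.019×10^4 mm⁴ = 3.019×10^-8 m⁴
Effective length L_e = K·L = 0.7 × 1.71 = 1.197 m
P_cr = π²EI / L_e² = π² × 198×10⁹ × 3.019×10^-8 / 1.197² = 4.118×10^4 N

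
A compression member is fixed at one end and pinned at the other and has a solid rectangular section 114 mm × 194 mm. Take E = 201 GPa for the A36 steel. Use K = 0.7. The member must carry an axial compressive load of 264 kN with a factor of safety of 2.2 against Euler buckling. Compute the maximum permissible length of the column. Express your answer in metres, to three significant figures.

Buckling occurs about the weak axis: I_min = h·b³/12 with b = 114 mm (the shorter side).
I_min = 194×114³/12 = 2.395×10^7 mm⁴
I = 2.395×10^-5 m⁴
Required critical load P_cr = n·P = 2.2 × 264 = 580.8 kN = 5.808×10^5 N
From P_cr = π²EI/(K·L)²:  L = (1/K)·√(π²EI/P_cr) = (1/0.7)·√(π²×2.01×10^11×2.395×10^-5/5.808×10^5)
L = 12.9 m

L_max ≈ 12.9 m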